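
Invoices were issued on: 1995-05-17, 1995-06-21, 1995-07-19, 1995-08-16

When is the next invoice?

All dates are Wednesdays, 35, 28, 28 days apart.
Specifically, the 3rd Wednesday of each month.
September 1995 — 3rd Wednesday is 1995-09-20.

1995-09-20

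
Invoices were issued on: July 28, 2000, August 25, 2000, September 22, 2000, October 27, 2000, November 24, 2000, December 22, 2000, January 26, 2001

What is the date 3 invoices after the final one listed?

All dates are Fridays, 28, 28, 35, 28, 28, 35 days apart.
Specifically, the 4th Friday of each month.
February 2001 — 4th Friday is February 23, 2001.
4th Friday of March 2001: March 23, 2001.
4th Friday of April 2001: April 27, 2001.

April 27, 2001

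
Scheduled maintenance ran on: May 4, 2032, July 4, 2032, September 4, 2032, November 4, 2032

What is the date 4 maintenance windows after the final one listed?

Gaps: 61, 62, 61 days — not constant. Every event is on the 4th of the month.
Pattern: the 4th of every 2 months.
Next: January 2033 → January 4, 2033.
Next: March 2033 → March 4, 2033.
May 2033: May 4, 2033.
July 2033: July 4, 2033.

July 4, 2033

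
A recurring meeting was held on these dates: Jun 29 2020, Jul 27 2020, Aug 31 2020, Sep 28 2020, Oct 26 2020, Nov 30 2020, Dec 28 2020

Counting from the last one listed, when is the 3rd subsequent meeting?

Mar 29 2021

Every date is a Monday; gaps 28, 35, 28, 28, 35, 28 days.
Each is the last Monday of its month (at least one falls on the 29th or later, ruling out '4th Monday').
January 2021 ends with Monday Jan 25 2021.
February 2021 ends with Monday Feb 22 2021.
March 2021 ends with Monday Mar 29 2021.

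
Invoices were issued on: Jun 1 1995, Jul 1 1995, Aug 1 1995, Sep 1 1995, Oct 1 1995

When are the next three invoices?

Nov 1 1995, Dec 1 1995, Jan 1 1996

Each date is the 1st; the gaps (30, 31, 31, 30) track the month lengths.
The rule is the 1st of each month.
Next: November 1995 → Nov 1 1995.
December 1995: Dec 1 1995.
January 1996: Jan 1 1996.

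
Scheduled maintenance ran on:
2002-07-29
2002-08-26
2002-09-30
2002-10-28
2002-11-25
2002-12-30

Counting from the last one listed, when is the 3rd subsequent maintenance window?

All Mondays; the gaps (28, 35, 28, 28, 35) vary with month length.
This is the last Monday of each month.
January 2003 ends with Monday 2003-01-27.
Last Monday of February 2003: 2003-02-24.
March 2003 ends with Monday 2003-03-31.

2003-03-31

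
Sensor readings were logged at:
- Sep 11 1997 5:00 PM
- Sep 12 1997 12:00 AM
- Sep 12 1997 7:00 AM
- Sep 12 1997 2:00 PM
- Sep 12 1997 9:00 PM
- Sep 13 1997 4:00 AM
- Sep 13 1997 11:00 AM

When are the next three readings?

Sep 13 1997 6:00 PM, Sep 14 1997 1:00 AM, Sep 14 1997 8:00 AM

Spacing: 7, 7, 7, 7, 7, 7 h — constant 7 h.
Sep 13 1997 11:00 AM + 7 h = Sep 13 1997 6:00 PM.
Sep 13 1997 6:00 PM + 7 h = Sep 14 1997 1:00 AM.
Sep 14 1997 1:00 AM + 7 h = Sep 14 1997 8:00 AM.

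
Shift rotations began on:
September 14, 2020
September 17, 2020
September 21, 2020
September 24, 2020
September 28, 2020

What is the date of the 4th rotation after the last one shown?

October 12, 2020

Gaps: 3, 4, 3, 4 days — not constant, but cyclic with period 2.
The events fall on every Monday and Thursday.
The following Thursday is October 1, 2020.
The following Monday is October 5, 2020.
Next Thursday: October 8, 2020.
The following Monday is October 12, 2020.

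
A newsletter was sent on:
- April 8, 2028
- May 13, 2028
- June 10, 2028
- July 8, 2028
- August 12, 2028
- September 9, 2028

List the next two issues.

October 14, 2028; November 11, 2028

Gaps: 35, 28, 28, 35, 28 days — a mix of 28 and 35. Every date is a Saturday.
Each is the 2nd Saturday of its month.
October 2028 — 2nd Saturday is October 14, 2028.
November 2028 — 2nd Saturday is November 11, 2028.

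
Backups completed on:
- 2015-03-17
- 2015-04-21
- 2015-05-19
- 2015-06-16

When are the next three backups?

2015-07-21, 2015-08-18, 2015-09-15

All dates are Tuesdays, 35, 28, 28 days apart.
Specifically, the 3rd Tuesday of each month.
3rd Tuesday of July 2015: 2015-07-21.
3rd Tuesday of August 2015: 2015-08-18.
3rd Tuesday of September 2015: 2015-09-15.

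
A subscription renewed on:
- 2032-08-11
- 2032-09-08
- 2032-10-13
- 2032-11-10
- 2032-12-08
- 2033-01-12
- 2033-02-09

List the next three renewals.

All dates are Wednesdays, 28, 35, 28, 28, 35, 28 days apart.
Specifically, the 2nd Wednesday of each month.
2nd Wednesday of March 2033: 2033-03-09.
2nd Wednesday of April 2033: 2033-04-13.
2nd Wednesday of May 2033: 2033-05-11.

2033-03-09, 2033-04-13, 2033-05-11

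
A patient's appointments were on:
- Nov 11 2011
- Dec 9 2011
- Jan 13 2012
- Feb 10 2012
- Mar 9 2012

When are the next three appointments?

Apr 13 2012, May 11 2012, Jun 8 2012

These are Fridays at 28- or 35-day spacing (28, 35, 28, 28).
The pattern: 2nd Friday of the month.
2nd Friday of April 2012: Apr 13 2012.
2nd Friday of May 2012: May 11 2012.
2nd Friday of June 2012: Jun 8 2012.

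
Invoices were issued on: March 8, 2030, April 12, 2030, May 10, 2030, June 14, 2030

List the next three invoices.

Gaps: 35, 28, 35 days — a mix of 28 and 35. Every date is a Friday.
Each is the 2nd Friday of its month.
2nd Friday of July 2030: July 12, 2030.
August 2030 — 2nd Friday is August 9, 2030.
September 2030 — 2nd Friday is September 13, 2030.

July 12, 2030; August 9, 2030; September 13, 2030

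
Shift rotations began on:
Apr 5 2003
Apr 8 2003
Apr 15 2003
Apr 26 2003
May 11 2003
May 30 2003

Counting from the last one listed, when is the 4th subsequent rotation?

Sep 23 2003

Gaps: 3, 7, 11, 15, 19 days — each gap is 4 larger than the previous one.
Next gap: 23 days. May 30 2003 + 23 days = Jun 22 2003.
Next gap: 27 days. Jun 22 2003 + 27 days = Jul 19 2003.
Next gap: 31 days. Jul 19 2003 + 31 days = Aug 19 2003.
Next gap: 35 days. Aug 19 2003 + 35 days = Sep 23 2003.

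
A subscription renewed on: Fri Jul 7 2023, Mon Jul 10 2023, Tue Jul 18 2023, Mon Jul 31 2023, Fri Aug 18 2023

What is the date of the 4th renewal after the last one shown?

Mon Dec 18 2023

Gaps: 3, 8, 13, 18 days — each gap is 5 larger than the previous one.
Next gap: 23 days. Fri Aug 18 2023 + 23 days = Sun Sep 10 2023.
Next gap: 28 days. Sun Sep 10 2023 + 28 days = Sun Oct 8 2023.
Next gap: 33 days. Sun Oct 8 2023 + 33 days = Fri Nov 10 2023.
Next gap: 38 days. Fri Nov 10 2023 + 38 days = Mon Dec 18 2023.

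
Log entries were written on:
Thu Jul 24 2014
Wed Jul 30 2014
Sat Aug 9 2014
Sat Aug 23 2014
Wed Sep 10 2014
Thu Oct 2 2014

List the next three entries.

Tue Oct 28 2014, Thu Nov 27 2014, Wed Dec 31 2014

Intervals are 6, 10, 14, 18, 22 days — an arithmetic progression with common difference 4.
Next gap: 26 days. Thu Oct 2 2014 + 26 days = Tue Oct 28 2014.
Next gap: 30 days. Tue Oct 28 2014 + 30 days = Thu Nov 27 2014.
Next gap: 34 days. Thu Nov 27 2014 + 34 days = Wed Dec 31 2014.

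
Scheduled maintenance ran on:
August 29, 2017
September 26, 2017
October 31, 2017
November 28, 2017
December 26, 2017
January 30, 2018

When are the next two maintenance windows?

Every date is a Tuesday; gaps 28, 35, 28, 28, 35 days.
Each is the last Tuesday of its month (at least one falls on the 29th or later, ruling out '4th Tuesday').
February 2018 ends with Tuesday February 27, 2018.
Last Tuesday of March 2018: March 27, 2018.

February 27, 2018; March 27, 2018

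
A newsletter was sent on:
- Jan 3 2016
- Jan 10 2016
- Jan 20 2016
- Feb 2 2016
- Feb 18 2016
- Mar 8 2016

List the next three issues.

Mar 30 2016, Apr 24 2016, May 22 2016

Gaps: 7, 10, 13, 16, 19 days — each gap is 3 larger than the previous one.
Next gap: 22 days. Mar 8 2016 + 22 days = Mar 30 2016.
Next gap: 25 days. Mar 30 2016 + 25 days = Apr 24 2016.
Next gap: 28 days. Apr 24 2016 + 28 days = May 22 2016.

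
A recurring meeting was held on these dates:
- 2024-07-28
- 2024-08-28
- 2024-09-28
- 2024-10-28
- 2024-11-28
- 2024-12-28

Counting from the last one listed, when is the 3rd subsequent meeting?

The day-of-month is always 28 (31, 31, 30, 31, 30 days between events).
So this recurs on the 28th of each month.
January 2025: 2025-01-28.
February 2025: 2025-02-28.
Next: March 2025 → 2025-03-28.

2025-03-28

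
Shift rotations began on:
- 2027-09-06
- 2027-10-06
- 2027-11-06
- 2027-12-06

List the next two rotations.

Each date is the 6th; the gaps (30, 31, 30) track the month lengths.
The rule is the 6th of each month.
January 2028: 2028-01-06.
Next: February 2028 → 2028-02-06.

2028-01-06, 2028-02-06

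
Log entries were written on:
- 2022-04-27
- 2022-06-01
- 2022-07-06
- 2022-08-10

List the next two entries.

2022-09-14, 2022-10-19

Every event comes 35 days after the last (35, 35, 35).
2022-08-10 + 35 days = 2022-09-14.
2022-09-14 + 35 days = 2022-10-19.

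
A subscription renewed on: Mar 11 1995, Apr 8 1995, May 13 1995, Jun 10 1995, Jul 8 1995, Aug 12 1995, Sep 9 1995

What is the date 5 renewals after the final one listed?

Feb 10 1996

These are Saturdays at 28- or 35-day spacing (28, 35, 28, 28, 35, 28).
The pattern: 2nd Saturday of the month.
October 1995 — 2nd Saturday is Oct 14 1995.
November 1995 — 2nd Saturday is Nov 11 1995.
2nd Saturday of December 1995: Dec 9 1995.
January 1996 — 2nd Saturday is Jan 13 1996.
February 1996 — 2nd Saturday is Feb 10 1996.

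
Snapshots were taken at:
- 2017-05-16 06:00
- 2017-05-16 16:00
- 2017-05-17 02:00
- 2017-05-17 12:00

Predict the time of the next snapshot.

The interval is a steady 10 hours (10, 10, 10).
2017-05-17 12:00 + 10 h = 2017-05-17 22:00.

2017-05-17 22:00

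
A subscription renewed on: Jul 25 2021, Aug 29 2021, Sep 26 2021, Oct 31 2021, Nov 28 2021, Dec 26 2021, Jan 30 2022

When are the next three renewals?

Feb 27 2022, Mar 27 2022, Apr 24 2022

Every date is a Sunday; gaps 35, 28, 35, 28, 28, 35 days.
Each is the last Sunday of its month (at least one falls on the 29th or later, ruling out '4th Sunday').
Last Sunday of February 2022: Feb 27 2022.
Last Sunday of March 2022: Mar 27 2022.
April 2022 ends with Sunday Apr 24 2022.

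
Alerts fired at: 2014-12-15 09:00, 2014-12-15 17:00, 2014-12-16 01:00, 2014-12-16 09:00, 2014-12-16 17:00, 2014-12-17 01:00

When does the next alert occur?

Gaps: 8, 8, 8, 8, 8 hours — each event is 8 hours after the previous one.
2014-12-17 01:00 + 8 h = 2014-12-17 09:00.

2014-12-17 09:00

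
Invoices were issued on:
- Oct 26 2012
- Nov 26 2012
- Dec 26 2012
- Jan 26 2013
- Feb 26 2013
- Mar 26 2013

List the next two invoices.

Apr 26 2013, May 26 2013

Gaps: 31, 30, 31, 31, 28 days — not constant. Every event is on the 26th of the month.
Pattern: the 26th of each month.
April 2013: Apr 26 2013.
Next: May 2013 → May 26 2013.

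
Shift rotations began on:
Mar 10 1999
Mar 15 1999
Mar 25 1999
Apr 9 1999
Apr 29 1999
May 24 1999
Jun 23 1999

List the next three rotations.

Jul 28 1999, Sep 6 1999, Oct 21 1999

The spacing grows by 5 each time: 5, 10, 15, 20, 25, 30 days.
Next gap: 35 days. Jun 23 1999 + 35 days = Jul 28 1999.
Next gap: 40 days. Jul 28 1999 + 40 days = Sep 6 1999.
Next gap: 45 days. Sep 6 1999 + 45 days = Oct 21 1999.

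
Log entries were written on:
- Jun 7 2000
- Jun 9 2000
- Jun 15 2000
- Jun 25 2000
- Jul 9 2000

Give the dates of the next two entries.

Jul 27 2000, Aug 18 2000

The spacing grows by 4 each time: 2, 6, 10, 14 days.
Next gap: 18 days. Jul 9 2000 + 18 days = Jul 27 2000.
Next gap: 22 days. Jul 27 2000 + 22 days = Aug 18 2000.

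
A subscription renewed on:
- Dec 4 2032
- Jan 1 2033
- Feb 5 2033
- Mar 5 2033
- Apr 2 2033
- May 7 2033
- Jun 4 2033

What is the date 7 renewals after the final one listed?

Jan 7 2034

Gaps: 28, 35, 28, 28, 35, 28 days — a mix of 28 and 35. Every date is a Saturday.
Each is the 1st Saturday of its month.
July 2033 — 1st Saturday is Jul 2 2033.
August 2033 — 1st Saturday is Aug 6 2033.
September 2033 — 1st Saturday is Sep 3 2033.
October 2033 — 1st Saturday is Oct 1 2033.
November 2033 — 1st Saturday is Nov 5 2033.
1st Saturday of December 2033: Dec 3 2033.
1st Saturday of January 2034: Jan 7 2034.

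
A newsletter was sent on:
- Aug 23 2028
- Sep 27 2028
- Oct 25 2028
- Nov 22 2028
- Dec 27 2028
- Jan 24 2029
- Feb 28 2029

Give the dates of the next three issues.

Mar 28 2029, Apr 25 2029, May 23 2029

These are Wednesdays at 28- or 35-day spacing (35, 28, 28, 35, 28, 35).
The pattern: 4th Wednesday of the month.
March 2029 — 4th Wednesday is Mar 28 2029.
April 2029 — 4th Wednesday is Apr 25 2029.
4th Wednesday of May 2029: May 23 2029.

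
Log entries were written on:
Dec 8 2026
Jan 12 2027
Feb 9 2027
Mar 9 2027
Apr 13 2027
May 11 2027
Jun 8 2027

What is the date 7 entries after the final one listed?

Gaps: 35, 28, 28, 35, 28, 28 days — a mix of 28 and 35. Every date is a Tuesday.
Each is the 2nd Tuesday of its month.
July 2027 — 2nd Tuesday is Jul 13 2027.
August 2027 — 2nd Tuesday is Aug 10 2027.
September 2027 — 2nd Tuesday is Sep 14 2027.
2nd Tuesday of October 2027: Oct 12 2027.
2nd Tuesday of November 2027: Nov 9 2027.
December 2027 — 2nd Tuesday is Dec 14 2027.
January 2028 — 2nd Tuesday is Jan 11 2028.

Jan 11 2028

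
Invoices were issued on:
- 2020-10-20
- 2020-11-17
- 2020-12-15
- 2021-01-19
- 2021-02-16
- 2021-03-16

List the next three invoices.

These are Tuesdays at 28- or 35-day spacing (28, 28, 35, 28, 28).
The pattern: 3rd Tuesday of the month.
3rd Tuesday of April 2021: 2021-04-20.
May 2021 — 3rd Tuesday is 2021-05-18.
3rd Tuesday of June 2021: 2021-06-15.

2021-04-20, 2021-05-18, 2021-06-15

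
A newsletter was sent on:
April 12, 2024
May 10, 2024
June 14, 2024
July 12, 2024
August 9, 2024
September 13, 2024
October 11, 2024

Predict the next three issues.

Gaps: 28, 35, 28, 28, 35, 28 days — a mix of 28 and 35. Every date is a Friday.
Each is the 2nd Friday of its month.
2nd Friday of November 2024: November 8, 2024.
December 2024 — 2nd Friday is December 13, 2024.
January 2025 — 2nd Friday is January 10, 2025.

November 8, 2024; December 13, 2024; January 10, 2025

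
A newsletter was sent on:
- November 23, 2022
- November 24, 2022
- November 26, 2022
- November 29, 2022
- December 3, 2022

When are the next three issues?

Gaps: 1, 2, 3, 4 days — each gap is 1 larger than the previous one.
Next gap: 5 days. December 3, 2022 + 5 days = December 8, 2022.
Next gap: 6 days. December 8, 2022 + 6 days = December 14, 2022.
Next gap: 7 days. December 14, 2022 + 7 days = December 21, 2022.

December 8, 2022; December 14, 2022; December 21, 2022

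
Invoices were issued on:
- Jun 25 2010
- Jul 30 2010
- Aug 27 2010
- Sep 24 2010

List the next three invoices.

Oct 29 2010, Nov 26 2010, Dec 31 2010

These are Fridays with 35, 28, 28-day gaps.
Each is the final Friday of its month — Jul 30 2010 is past the 28th, so '4th Friday' doesn't fit.
Last Friday of October 2010: Oct 29 2010.
November 2010 ends with Friday Nov 26 2010.
Last Friday of December 2010: Dec 31 2010.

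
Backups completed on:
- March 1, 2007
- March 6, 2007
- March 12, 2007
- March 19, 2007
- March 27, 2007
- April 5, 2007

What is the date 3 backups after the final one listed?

Intervals are 5, 6, 7, 8, 9 days — an arithmetic progression with common difference 1.
Next gap: 10 days. April 5, 2007 + 10 days = April 15, 2007.
Next gap: 11 days. April 15, 2007 + 11 days = April 26, 2007.
Next gap: 12 days. April 26, 2007 + 12 days = May 8, 2007.

May 8, 2007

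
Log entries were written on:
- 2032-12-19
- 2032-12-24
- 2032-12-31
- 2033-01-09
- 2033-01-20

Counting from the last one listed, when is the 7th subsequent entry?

The spacing grows by 2 each time: 5, 7, 9, 11 days.
Next gap: 13 days. 2033-01-20 + 13 days = 2033-02-02.
Next gap: 15 days. 2033-02-02 + 15 days = 2033-02-17.
Next gap: 17 days. 2033-02-17 + 17 days = 2033-03-06.
Next gap: 19 days. 2033-03-06 + 19 days = 2033-03-25.
Next gap: 21 days. 2033-03-25 + 21 days = 2033-04-15.
Next gap: 23 days. 2033-04-15 + 23 days = 2033-05-08.
Next gap: 25 days. 2033-05-08 + 25 days = 2033-06-02.

2033-06-02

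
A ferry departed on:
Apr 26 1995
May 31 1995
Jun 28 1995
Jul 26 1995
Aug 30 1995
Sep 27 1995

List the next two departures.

All Wednesdays; the gaps (35, 28, 28, 35, 28) vary with month length.
This is the last Wednesday of each month.
Last Wednesday of October 1995: Oct 25 1995.
November 1995 ends with Wednesday Nov 29 1995.

Oct 25 1995, Nov 29 1995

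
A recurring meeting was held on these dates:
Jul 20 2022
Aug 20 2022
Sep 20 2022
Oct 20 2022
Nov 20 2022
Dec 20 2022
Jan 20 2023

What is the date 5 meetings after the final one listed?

Jun 20 2023

Each date is the 20th; the gaps (31, 31, 30, 31, 30, 31) track the month lengths.
The rule is the 20th of each month.
Next: February 2023 → Feb 20 2023.
March 2023: Mar 20 2023.
April 2023: Apr 20 2023.
May 2023: May 20 2023.
Next: June 2023 → Jun 20 2023.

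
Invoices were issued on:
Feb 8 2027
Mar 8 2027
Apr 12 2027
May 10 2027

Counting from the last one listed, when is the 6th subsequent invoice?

Nov 8 2027

Gaps: 28, 35, 28 days — a mix of 28 and 35. Every date is a Monday.
Each is the 2nd Monday of its month.
2nd Monday of June 2027: Jun 14 2027.
July 2027 — 2nd Monday is Jul 12 2027.
2nd Monday of August 2027: Aug 9 2027.
2nd Monday of September 2027: Sep 13 2027.
October 2027 — 2nd Monday is Oct 11 2027.
2nd Monday of November 2027: Nov 8 2027.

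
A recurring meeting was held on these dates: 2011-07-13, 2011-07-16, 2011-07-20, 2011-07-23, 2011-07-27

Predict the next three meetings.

2011-07-30, 2011-08-03, 2011-08-06

Every event lands on a Wednesday or Saturday (gaps cycle 3, 4, 3, 4).
So the schedule is: every Wednesday and Saturday.
Next Saturday: 2011-07-30.
Next Wednesday: 2011-08-03.
The following Saturday is 2011-08-06.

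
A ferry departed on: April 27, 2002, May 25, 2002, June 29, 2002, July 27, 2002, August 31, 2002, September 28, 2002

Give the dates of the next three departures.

October 26, 2002; November 30, 2002; December 28, 2002

These are Saturdays with 28, 35, 28, 35, 28-day gaps.
Each is the final Saturday of its month — June 29, 2002 is past the 28th, so '4th Saturday' doesn't fit.
October 2002 ends with Saturday October 26, 2002.
November 2002 ends with Saturday November 30, 2002.
December 2002 ends with Saturday December 28, 2002.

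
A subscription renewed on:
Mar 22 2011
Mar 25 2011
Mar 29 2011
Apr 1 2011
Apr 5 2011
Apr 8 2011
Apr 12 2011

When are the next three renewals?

The gap pattern 3, 4, 3, 4, 3, 4 repeats every 2 events.
These are the Tuesdays and Fridays of each week.
The following Friday is Apr 15 2011.
Next Tuesday: Apr 19 2011.
The following Friday is Apr 22 2011.

Apr 15 2011, Apr 19 2011, Apr 22 2011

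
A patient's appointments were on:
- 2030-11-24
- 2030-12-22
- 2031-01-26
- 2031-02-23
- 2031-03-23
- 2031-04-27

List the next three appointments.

All dates are Sundays, 28, 35, 28, 28, 35 days apart.
Specifically, the 4th Sunday of each month.
May 2031 — 4th Sunday is 2031-05-25.
June 2031 — 4th Sunday is 2031-06-22.
4th Sunday of July 2031: 2031-07-27.

2031-05-25, 2031-06-22, 2031-07-27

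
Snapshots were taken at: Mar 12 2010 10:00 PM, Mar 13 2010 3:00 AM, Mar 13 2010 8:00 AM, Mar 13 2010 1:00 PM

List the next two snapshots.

Mar 13 2010 6:00 PM, Mar 13 2010 11:00 PM

Spacing: 5, 5, 5 h — constant 5 h.
Mar 13 2010 1:00 PM + 5 h = Mar 13 2010 6:00 PM.
Mar 13 2010 6:00 PM + 5 h = Mar 13 2010 11:00 PM.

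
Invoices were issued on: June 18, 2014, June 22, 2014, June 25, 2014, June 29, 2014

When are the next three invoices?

July 2, 2014; July 6, 2014; July 9, 2014

Gaps: 4, 3, 4 days — not constant, but cyclic with period 2.
The events fall on every Wednesday and Sunday.
The following Wednesday is July 2, 2014.
Next Sunday: July 6, 2014.
Next Wednesday: July 9, 2014.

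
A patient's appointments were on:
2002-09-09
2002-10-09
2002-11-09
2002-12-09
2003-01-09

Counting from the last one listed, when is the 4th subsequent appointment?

Each date is the 9th; the gaps (30, 31, 30, 31) track the month lengths.
The rule is the 9th of each month.
February 2003: 2003-02-09.
Next: March 2003 → 2003-03-09.
April 2003: 2003-04-09.
Next: May 2003 → 2003-05-09.

2003-05-09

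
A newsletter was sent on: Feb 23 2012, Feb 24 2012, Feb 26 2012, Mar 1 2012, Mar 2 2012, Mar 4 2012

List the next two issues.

Every event lands on a Thursday or Friday or Sunday (gaps cycle 1, 2, 4, 1, 2).
So the schedule is: every Thursday, Friday and Sunday.
Next Thursday: Mar 8 2012.
Next Friday: Mar 9 2012.

Mar 8 2012, Mar 9 2012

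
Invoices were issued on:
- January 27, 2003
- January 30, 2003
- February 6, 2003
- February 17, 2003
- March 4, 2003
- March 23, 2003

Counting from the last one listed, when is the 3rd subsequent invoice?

The spacing grows by 4 each time: 3, 7, 11, 15, 19 days.
Next gap: 23 days. March 23, 2003 + 23 days = April 15, 2003.
Next gap: 27 days. April 15, 2003 + 27 days = May 12, 2003.
Next gap: 31 days. May 12, 2003 + 31 days = June 12, 2003.

June 12, 2003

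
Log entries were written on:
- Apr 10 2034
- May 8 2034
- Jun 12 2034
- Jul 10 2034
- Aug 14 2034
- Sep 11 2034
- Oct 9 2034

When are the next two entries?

All dates are Mondays, 28, 35, 28, 35, 28, 28 days apart.
Specifically, the 2nd Monday of each month.
2nd Monday of November 2034: Nov 13 2034.
2nd Monday of December 2034: Dec 11 2034.

Nov 13 2034, Dec 11 2034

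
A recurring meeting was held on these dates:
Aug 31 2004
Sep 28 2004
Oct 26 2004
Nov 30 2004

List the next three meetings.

These are Tuesdays with 28, 28, 35-day gaps.
Each is the final Tuesday of its month — Aug 31 2004 is past the 28th, so '4th Tuesday' doesn't fit.
Last Tuesday of December 2004: Dec 28 2004.
Last Tuesday of January 2005: Jan 25 2005.
February 2005 ends with Tuesday Feb 22 2005.

Dec 28 2004, Jan 25 2005, Feb 22 2005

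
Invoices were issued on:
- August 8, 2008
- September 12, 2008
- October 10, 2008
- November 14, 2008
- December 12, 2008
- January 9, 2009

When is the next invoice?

February 13, 2009

These are Fridays at 28- or 35-day spacing (35, 28, 35, 28, 28).
The pattern: 2nd Friday of the month.
2nd Friday of February 2009: February 13, 2009.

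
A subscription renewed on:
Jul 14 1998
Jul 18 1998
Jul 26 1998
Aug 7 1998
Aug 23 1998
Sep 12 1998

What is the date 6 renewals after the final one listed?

Intervals are 4, 8, 12, 16, 20 days — an arithmetic progression with common difference 4.
Next gap: 24 days. Sep 12 1998 + 24 days = Oct 6 1998.
Next gap: 28 days. Oct 6 1998 + 28 days = Nov 3 1998.
Next gap: 32 days. Nov 3 1998 + 32 days = Dec 5 1998.
Next gap: 36 days. Dec 5 1998 + 36 days = Jan 10 1999.
Next gap: 40 days. Jan 10 1999 + 40 days = Feb 19 1999.
Next gap: 44 days. Feb 19 1999 + 44 days = Apr 4 1999.

Apr 4 1999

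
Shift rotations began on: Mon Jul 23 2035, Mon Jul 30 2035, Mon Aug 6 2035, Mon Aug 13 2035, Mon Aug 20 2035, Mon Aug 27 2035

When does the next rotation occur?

Mon Sep 3 2035

The spacing is 7, 7, 7, 7, 7 days — always 7 days.
Mon Aug 27 2035 + 7 days = Mon Sep 3 2035.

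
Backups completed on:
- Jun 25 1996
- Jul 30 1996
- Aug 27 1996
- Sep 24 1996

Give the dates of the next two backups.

Every date is a Tuesday; gaps 35, 28, 28 days.
Each is the last Tuesday of its month (at least one falls on the 29th or later, ruling out '4th Tuesday').
Last Tuesday of October 1996: Oct 29 1996.
Last Tuesday of November 1996: Nov 26 1996.

Oct 29 1996, Nov 26 1996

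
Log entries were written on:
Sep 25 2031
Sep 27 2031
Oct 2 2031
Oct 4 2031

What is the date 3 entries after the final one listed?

Oct 16 2031

The gap pattern 2, 5, 2 repeats every 2 events.
These are the Thursdays and Saturdays of each week.
Next Thursday: Oct 9 2031.
The following Saturday is Oct 11 2031.
Next Thursday: Oct 16 2031.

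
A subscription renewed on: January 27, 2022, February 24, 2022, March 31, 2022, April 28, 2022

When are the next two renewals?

May 26, 2022; June 30, 2022

These are Thursdays with 28, 35, 28-day gaps.
Each is the final Thursday of its month — March 31, 2022 is past the 28th, so '4th Thursday' doesn't fit.
Last Thursday of May 2022: May 26, 2022.
June 2022 ends with Thursday June 30, 2022.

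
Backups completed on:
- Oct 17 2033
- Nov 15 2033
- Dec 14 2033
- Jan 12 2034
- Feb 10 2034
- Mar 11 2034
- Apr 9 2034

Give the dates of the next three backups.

May 8 2034, Jun 6 2034, Jul 5 2034

Every event comes 29 days after the last (29, 29, 29, 29, 29, 29).
Apr 9 2034 + 29 days = May 8 2034.
May 8 2034 + 29 days = Jun 6 2034.
Jun 6 2034 + 29 days = Jul 5 2034.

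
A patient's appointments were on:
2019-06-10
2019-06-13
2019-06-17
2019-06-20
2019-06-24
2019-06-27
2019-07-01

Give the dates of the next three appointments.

2019-07-04, 2019-07-08, 2019-07-11

The gap pattern 3, 4, 3, 4, 3, 4 repeats every 2 events.
These are the Mondays and Thursdays of each week.
The following Thursday is 2019-07-04.
Next Monday: 2019-07-08.
The following Thursday is 2019-07-11.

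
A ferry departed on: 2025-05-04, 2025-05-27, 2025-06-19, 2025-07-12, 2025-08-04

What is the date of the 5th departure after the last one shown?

2025-11-27

Every event comes 23 days after the last (23, 23, 23, 23).
2025-08-04 + 23 days = 2025-08-27.
2025-08-27 + 23 days = 2025-09-19.
2025-09-19 + 23 days = 2025-10-12.
2025-10-12 + 23 days = 2025-11-04.
2025-11-04 + 23 days = 2025-11-27.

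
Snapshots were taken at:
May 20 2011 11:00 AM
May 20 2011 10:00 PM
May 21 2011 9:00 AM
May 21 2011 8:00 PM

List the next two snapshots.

May 22 2011 7:00 AM, May 22 2011 6:00 PM

Gaps: 11, 11, 11 hours — each event is 11 hours after the previous one.
May 21 2011 8:00 PM + 11 h = May 22 2011 7:00 AM.
May 22 2011 7:00 AM + 11 h = May 22 2011 6:00 PM.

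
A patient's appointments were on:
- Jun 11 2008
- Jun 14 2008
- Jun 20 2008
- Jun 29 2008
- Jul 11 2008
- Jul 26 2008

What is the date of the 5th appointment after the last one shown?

Nov 23 2008

Intervals are 3, 6, 9, 12, 15 days — an arithmetic progression with common difference 3.
Next gap: 18 days. Jul 26 2008 + 18 days = Aug 13 2008.
Next gap: 21 days. Aug 13 2008 + 21 days = Sep 3 2008.
Next gap: 24 days. Sep 3 2008 + 24 days = Sep 27 2008.
Next gap: 27 days. Sep 27 2008 + 27 days = Oct 24 2008.
Next gap: 30 days. Oct 24 2008 + 30 days = Nov 23 2008.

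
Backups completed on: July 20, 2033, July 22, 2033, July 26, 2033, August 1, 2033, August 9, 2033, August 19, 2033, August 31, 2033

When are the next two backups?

September 14, 2033; September 30, 2033

Gaps: 2, 4, 6, 8, 10, 12 days — each gap is 2 larger than the previous one.
Next gap: 14 days. August 31, 2033 + 14 days = September 14, 2033.
Next gap: 16 days. September 14, 2033 + 16 days = September 30, 2033.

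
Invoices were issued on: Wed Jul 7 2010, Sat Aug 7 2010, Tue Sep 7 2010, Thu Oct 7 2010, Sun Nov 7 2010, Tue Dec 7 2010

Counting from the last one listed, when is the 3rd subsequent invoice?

Each date is the 7th; the gaps (31, 31, 30, 31, 30) track the month lengths.
The rule is the 7th of each month.
January 2011: Fri Jan 7 2011.
February 2011: Mon Feb 7 2011.
Next: March 2011 → Mon Mar 7 2011.

Mon Mar 7 2011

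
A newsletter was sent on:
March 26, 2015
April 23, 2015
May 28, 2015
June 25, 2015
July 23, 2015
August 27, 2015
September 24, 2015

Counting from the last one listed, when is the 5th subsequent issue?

February 25, 2016

These are Thursdays at 28- or 35-day spacing (28, 35, 28, 28, 35, 28).
The pattern: 4th Thursday of the month.
October 2015 — 4th Thursday is October 22, 2015.
November 2015 — 4th Thursday is November 26, 2015.
December 2015 — 4th Thursday is December 24, 2015.
January 2016 — 4th Thursday is January 28, 2016.
February 2016 — 4th Thursday is February 25, 2016.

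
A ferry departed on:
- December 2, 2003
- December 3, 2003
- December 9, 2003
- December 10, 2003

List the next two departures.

The gap pattern 1, 6, 1 repeats every 2 events.
These are the Tuesdays and Wednesdays of each week.
The following Tuesday is December 16, 2003.
Next Wednesday: December 17, 2003.

December 16, 2003; December 17, 2003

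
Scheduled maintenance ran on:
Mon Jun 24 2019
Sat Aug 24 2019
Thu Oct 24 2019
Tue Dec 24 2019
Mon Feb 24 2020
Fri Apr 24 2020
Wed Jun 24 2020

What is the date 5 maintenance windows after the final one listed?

The day-of-month is always 24 (61, 61, 61, 62, 60, 61 days between events).
So this recurs on the 24th of every 2 months.
August 2020: Mon Aug 24 2020.
October 2020: Sat Oct 24 2020.
Next: December 2020 → Thu Dec 24 2020.
February 2021: Wed Feb 24 2021.
Next: April 2021 → Sat Apr 24 2021.

Sat Apr 24 2021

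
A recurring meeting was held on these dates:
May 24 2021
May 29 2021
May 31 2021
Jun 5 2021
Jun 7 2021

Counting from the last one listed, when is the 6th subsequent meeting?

The gap pattern 5, 2, 5, 2 repeats every 2 events.
These are the Mondays and Saturdays of each week.
The following Saturday is Jun 12 2021.
The following Monday is Jun 14 2021.
The following Saturday is Jun 19 2021.
Next Monday: Jun 21 2021.
Next Saturday: Jun 26 2021.
The following Monday is Jun 28 2021.

Jun 28 2021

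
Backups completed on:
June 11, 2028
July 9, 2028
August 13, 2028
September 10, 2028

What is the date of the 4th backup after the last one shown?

These are Sundays at 28- or 35-day spacing (28, 35, 28).
The pattern: 2nd Sunday of the month.
2nd Sunday of October 2028: October 8, 2028.
2nd Sunday of November 2028: November 12, 2028.
2nd Sunday of December 2028: December 10, 2028.
January 2029 — 2nd Sunday is January 14, 2029.

January 14, 2029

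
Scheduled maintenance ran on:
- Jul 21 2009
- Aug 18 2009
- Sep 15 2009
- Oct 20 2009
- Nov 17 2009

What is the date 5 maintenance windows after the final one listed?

All dates are Tuesdays, 28, 28, 35, 28 days apart.
Specifically, the 3rd Tuesday of each month.
December 2009 — 3rd Tuesday is Dec 15 2009.
January 2010 — 3rd Tuesday is Jan 19 2010.
3rd Tuesday of February 2010: Feb 16 2010.
3rd Tuesday of March 2010: Mar 16 2010.
3rd Tuesday of April 2010: Apr 20 2010.

Apr 20 2010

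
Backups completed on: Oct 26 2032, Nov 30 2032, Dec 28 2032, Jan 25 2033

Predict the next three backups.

Every date is a Tuesday; gaps 35, 28, 28 days.
Each is the last Tuesday of its month (at least one falls on the 29th or later, ruling out '4th Tuesday').
February 2033 ends with Tuesday Feb 22 2033.
Last Tuesday of March 2033: Mar 29 2033.
Last Tuesday of April 2033: Apr 26 2033.

Feb 22 2033, Mar 29 2033, Apr 26 2033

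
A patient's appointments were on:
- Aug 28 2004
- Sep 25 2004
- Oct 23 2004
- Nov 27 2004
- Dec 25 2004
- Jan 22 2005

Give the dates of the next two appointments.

Feb 26 2005, Mar 26 2005

These are Saturdays at 28- or 35-day spacing (28, 28, 35, 28, 28).
The pattern: 4th Saturday of the month.
4th Saturday of February 2005: Feb 26 2005.
4th Saturday of March 2005: Mar 26 2005.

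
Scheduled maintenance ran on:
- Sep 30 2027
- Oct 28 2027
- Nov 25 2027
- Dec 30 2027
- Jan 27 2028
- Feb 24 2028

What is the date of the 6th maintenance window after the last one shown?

All Thursdays; the gaps (28, 28, 35, 28, 28) vary with month length.
This is the last Thursday of each month.
Last Thursday of March 2028: Mar 30 2028.
April 2028 ends with Thursday Apr 27 2028.
May 2028 ends with Thursday May 25 2028.
Last Thursday of June 2028: Jun 29 2028.
July 2028 ends with Thursday Jul 27 2028.
Last Thursday of August 2028: Aug 31 2028.

Aug 31 2028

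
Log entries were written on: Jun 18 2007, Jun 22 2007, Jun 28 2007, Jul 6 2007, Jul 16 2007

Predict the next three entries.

The spacing grows by 2 each time: 4, 6, 8, 10 days.
Next gap: 12 days. Jul 16 2007 + 12 days = Jul 28 2007.
Next gap: 14 days. Jul 28 2007 + 14 days = Aug 11 2007.
Next gap: 16 days. Aug 11 2007 + 16 days = Aug 27 2007.

Jul 28 2007, Aug 11 2007, Aug 27 2007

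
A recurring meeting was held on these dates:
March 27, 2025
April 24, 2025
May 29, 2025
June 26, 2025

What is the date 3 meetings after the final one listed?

All Thursdays; the gaps (28, 35, 28) vary with month length.
This is the last Thursday of each month.
Last Thursday of July 2025: July 31, 2025.
Last Thursday of August 2025: August 28, 2025.
Last Thursday of September 2025: September 25, 2025.

September 25, 2025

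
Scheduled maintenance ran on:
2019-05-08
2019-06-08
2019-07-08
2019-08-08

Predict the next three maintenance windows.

2019-09-08, 2019-10-08, 2019-11-08

The day-of-month is always 8 (31, 30, 31 days between events).
So this recurs on the 8th of each month.
Next: September 2019 → 2019-09-08.
Next: October 2019 → 2019-10-08.
November 2019: 2019-11-08.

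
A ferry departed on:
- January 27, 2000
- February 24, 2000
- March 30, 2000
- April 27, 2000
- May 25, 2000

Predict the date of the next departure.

June 29, 2000

Every date is a Thursday; gaps 28, 35, 28, 28 days.
Each is the last Thursday of its month (at least one falls on the 29th or later, ruling out '4th Thursday').
June 2000 ends with Thursday June 29, 2000.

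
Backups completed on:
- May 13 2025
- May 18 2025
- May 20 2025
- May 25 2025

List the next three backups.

The gap pattern 5, 2, 5 repeats every 2 events.
These are the Tuesdays and Sundays of each week.
Next Tuesday: May 27 2025.
The following Sunday is Jun 1 2025.
The following Tuesday is Jun 3 2025.

May 27 2025, Jun 1 2025, Jun 3 2025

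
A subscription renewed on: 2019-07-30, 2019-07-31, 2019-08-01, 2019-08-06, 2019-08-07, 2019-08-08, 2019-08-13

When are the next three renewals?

2019-08-14, 2019-08-15, 2019-08-20

Every event lands on a Tuesday or Wednesday or Thursday (gaps cycle 1, 1, 5, 1, 1, 5).
So the schedule is: every Tuesday, Wednesday and Thursday.
Next Wednesday: 2019-08-14.
Next Thursday: 2019-08-15.
Next Tuesday: 2019-08-20.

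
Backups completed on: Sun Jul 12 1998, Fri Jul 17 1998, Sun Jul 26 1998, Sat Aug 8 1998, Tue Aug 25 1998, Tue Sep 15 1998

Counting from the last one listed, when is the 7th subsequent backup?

Intervals are 5, 9, 13, 17, 21 days — an arithmetic progression with common difference 4.
Next gap: 25 days. Tue Sep 15 1998 + 25 days = Sat Oct 10 1998.
Next gap: 29 days. Sat Oct 10 1998 + 29 days = Sun Nov 8 1998.
Next gap: 33 days. Sun Nov 8 1998 + 33 days = Fri Dec 11 1998.
Next gap: 37 days. Fri Dec 11 1998 + 37 days = Sun Jan 17 1999.
Next gap: 41 days. Sun Jan 17 1999 + 41 days = Sat Feb 27 1999.
Next gap: 45 days. Sat Feb 27 1999 + 45 days = Tue Apr 13 1999.
Next gap: 49 days. Tue Apr 13 1999 + 49 days = Tue Jun 1 1999.

Tue Jun 1 1999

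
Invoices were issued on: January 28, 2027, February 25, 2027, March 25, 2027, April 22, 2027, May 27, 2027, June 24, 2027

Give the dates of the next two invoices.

Gaps: 28, 28, 28, 35, 28 days — a mix of 28 and 35. Every date is a Thursday.
Each is the 4th Thursday of its month.
July 2027 — 4th Thursday is July 22, 2027.
August 2027 — 4th Thursday is August 26, 2027.

July 22, 2027; August 26, 2027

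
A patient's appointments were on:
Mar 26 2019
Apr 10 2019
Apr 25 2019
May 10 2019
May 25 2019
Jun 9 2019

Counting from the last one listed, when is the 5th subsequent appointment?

Aug 23 2019

The spacing is 15, 15, 15, 15, 15 days — always 15 days.
Jun 9 2019 + 15 days = Jun 24 2019.
Jun 24 2019 + 15 days = Jul 9 2019.
Jul 9 2019 + 15 days = Jul 24 2019.
Jul 24 2019 + 15 days = Aug 8 2019.
Aug 8 2019 + 15 days = Aug 23 2019.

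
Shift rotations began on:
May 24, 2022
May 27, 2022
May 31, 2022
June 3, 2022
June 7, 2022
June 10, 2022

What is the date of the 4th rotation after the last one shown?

The gap pattern 3, 4, 3, 4, 3 repeats every 2 events.
These are the Tuesdays and Fridays of each week.
Next Tuesday: June 14, 2022.
Next Friday: June 17, 2022.
Next Tuesday: June 21, 2022.
Next Friday: June 24, 2022.

June 24, 2022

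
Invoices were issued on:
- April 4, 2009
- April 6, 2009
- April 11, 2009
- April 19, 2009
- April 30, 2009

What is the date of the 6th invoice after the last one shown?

September 6, 2009

Gaps: 2, 5, 8, 11 days — each gap is 3 larger than the previous one.
Next gap: 14 days. April 30, 2009 + 14 days = May 14, 2009.
Next gap: 17 days. May 14, 2009 + 17 days = May 31, 2009.
Next gap: 20 days. May 31, 2009 + 20 days = June 20, 2009.
Next gap: 23 days. June 20, 2009 + 23 days = July 13, 2009.
Next gap: 26 days. July 13, 2009 + 26 days = August 8, 2009.
Next gap: 29 days. August 8, 2009 + 29 days = September 6, 2009.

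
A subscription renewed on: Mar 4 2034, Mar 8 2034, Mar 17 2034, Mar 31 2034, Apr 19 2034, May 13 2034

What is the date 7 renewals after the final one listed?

Mar 17 2035

Gaps: 4, 9, 14, 19, 24 days — each gap is 5 larger than the previous one.
Next gap: 29 days. May 13 2034 + 29 days = Jun 11 2034.
Next gap: 34 days. Jun 11 2034 + 34 days = Jul 15 2034.
Next gap: 39 days. Jul 15 2034 + 39 days = Aug 23 2034.
Next gap: 44 days. Aug 23 2034 + 44 days = Oct 6 2034.
Next gap: 49 days. Oct 6 2034 + 49 days = Nov 24 2034.
Next gap: 54 days. Nov 24 2034 + 54 days = Jan 17 2035.
Next gap: 59 days. Jan 17 2035 + 59 days = Mar 17 2035.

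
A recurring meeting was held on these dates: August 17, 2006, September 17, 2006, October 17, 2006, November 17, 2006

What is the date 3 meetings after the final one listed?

February 17, 2007

Gaps: 31, 30, 31 days — not constant. Every event is on the 17th of the month.
Pattern: the 17th of each month.
December 2006: December 17, 2006.
January 2007: January 17, 2007.
Next: February 2007 → February 17, 2007.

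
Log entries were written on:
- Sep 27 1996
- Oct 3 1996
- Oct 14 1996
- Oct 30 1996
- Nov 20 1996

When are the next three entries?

Dec 16 1996, Jan 16 1997, Feb 21 1997

Gaps: 6, 11, 16, 21 days — each gap is 5 larger than the previous one.
Next gap: 26 days. Nov 20 1996 + 26 days = Dec 16 1996.
Next gap: 31 days. Dec 16 1996 + 31 days = Jan 16 1997.
Next gap: 36 days. Jan 16 1997 + 36 days = Feb 21 1997.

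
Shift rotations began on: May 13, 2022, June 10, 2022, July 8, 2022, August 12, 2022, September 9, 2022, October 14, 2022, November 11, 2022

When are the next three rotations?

All dates are Fridays, 28, 28, 35, 28, 35, 28 days apart.
Specifically, the 2nd Friday of each month.
December 2022 — 2nd Friday is December 9, 2022.
2nd Friday of January 2023: January 13, 2023.
2nd Friday of February 2023: February 10, 2023.

December 9, 2022; January 13, 2023; February 10, 2023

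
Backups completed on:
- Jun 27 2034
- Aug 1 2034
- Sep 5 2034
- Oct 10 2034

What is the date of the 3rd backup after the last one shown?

Jan 23 2035

Every event comes 35 days after the last (35, 35, 35).
Oct 10 2034 + 35 days = Nov 14 2034.
Nov 14 2034 + 35 days = Dec 19 2034.
Dec 19 2034 + 35 days = Jan 23 2035.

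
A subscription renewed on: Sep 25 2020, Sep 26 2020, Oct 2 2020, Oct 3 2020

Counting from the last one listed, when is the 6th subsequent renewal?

Oct 24 2020

Gaps: 1, 6, 1 days — not constant, but cyclic with period 2.
The events fall on every Friday and Saturday.
Next Friday: Oct 9 2020.
The following Saturday is Oct 10 2020.
The following Friday is Oct 16 2020.
Next Saturday: Oct 17 2020.
Next Friday: Oct 23 2020.
The following Saturday is Oct 24 2020.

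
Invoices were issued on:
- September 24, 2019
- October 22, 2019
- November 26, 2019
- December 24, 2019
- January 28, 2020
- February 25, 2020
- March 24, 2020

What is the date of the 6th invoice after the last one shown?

September 22, 2020

Gaps: 28, 35, 28, 35, 28, 28 days — a mix of 28 and 35. Every date is a Tuesday.
Each is the 4th Tuesday of its month.
April 2020 — 4th Tuesday is April 28, 2020.
May 2020 — 4th Tuesday is May 26, 2020.
June 2020 — 4th Tuesday is June 23, 2020.
4th Tuesday of July 2020: July 28, 2020.
August 2020 — 4th Tuesday is August 25, 2020.
September 2020 — 4th Tuesday is September 22, 2020.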